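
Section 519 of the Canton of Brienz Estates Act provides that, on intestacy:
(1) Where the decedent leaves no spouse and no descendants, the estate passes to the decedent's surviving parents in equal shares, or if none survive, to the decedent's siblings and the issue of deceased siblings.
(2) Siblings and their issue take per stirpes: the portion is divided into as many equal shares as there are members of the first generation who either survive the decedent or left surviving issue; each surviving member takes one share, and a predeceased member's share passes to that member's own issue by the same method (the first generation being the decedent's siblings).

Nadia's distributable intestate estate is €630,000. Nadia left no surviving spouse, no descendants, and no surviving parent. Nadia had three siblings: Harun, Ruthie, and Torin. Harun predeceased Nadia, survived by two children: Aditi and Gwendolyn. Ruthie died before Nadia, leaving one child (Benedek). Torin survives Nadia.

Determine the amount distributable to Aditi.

The entire €630,000 passes to the siblings and their issue.
That amount (€630,000) is divided into 3 shares of €210,000: Torin takes €210,000; Harun's €210,000 share passes to Harun's issue; Ruthie's €210,000 share passes to Ruthie's issue.
Harun's share (€210,000) is divided into 2 shares of €105,000: Aditi and Gwendolyn each take €105,000.
Ruthie's share (€210,000) passes entirely to Benedek.

Aditi receives €105,000.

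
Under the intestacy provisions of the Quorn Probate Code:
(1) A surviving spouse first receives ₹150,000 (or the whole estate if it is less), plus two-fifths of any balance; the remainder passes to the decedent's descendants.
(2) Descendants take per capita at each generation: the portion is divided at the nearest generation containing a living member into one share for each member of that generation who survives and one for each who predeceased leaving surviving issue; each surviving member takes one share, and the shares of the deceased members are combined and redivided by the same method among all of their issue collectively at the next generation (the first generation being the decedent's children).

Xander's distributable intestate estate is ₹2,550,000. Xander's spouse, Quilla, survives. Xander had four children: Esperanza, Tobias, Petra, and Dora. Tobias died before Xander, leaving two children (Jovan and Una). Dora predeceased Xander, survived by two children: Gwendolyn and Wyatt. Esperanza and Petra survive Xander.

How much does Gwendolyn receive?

Gwendolyn receives ₹180,000.

Quilla first takes ₹150,000, leaving a balance of ₹2,400,000. Quilla then takes two-fifths of the balance (₹960,000), for a total of ₹1,110,000. The remaining ₹1,440,000 passes to the descendants.
The descendants' portion (₹1,440,000) is divided at the children's generation into 4 shares of ₹360,000. Esperanza and Petra each take ₹360,000. The 2 shares of the deceased (Tobias and Dora) are combined into a pool of ₹720,000.
That pool (₹720,000) is divided at the grandchildren's generation equally among Jovan, Una, Gwendolyn, and Wyatt: ₹180,000 each.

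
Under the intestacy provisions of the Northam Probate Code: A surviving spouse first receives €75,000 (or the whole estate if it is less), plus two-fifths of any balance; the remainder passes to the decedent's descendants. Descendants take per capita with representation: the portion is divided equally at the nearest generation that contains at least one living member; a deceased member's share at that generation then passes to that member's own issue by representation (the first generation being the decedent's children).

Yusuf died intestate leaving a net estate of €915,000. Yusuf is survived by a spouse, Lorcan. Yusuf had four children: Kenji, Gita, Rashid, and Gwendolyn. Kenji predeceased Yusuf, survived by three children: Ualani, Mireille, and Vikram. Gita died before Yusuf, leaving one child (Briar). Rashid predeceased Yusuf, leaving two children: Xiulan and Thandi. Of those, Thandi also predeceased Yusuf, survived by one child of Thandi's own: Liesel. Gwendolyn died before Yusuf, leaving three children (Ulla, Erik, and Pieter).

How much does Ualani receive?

Lorcan first takes €75,000, leaving a balance of €840,000. Lorcan then takes two-fifths of the balance (€336,000), for a total of €411,000. The remaining €504,000 passes to the descendants.
No child survives, so the initial division is made at the grandchildren's generation.
The descendants' portion (€504,000) is divided into 9 shares of €56,000: Ualani, Mireille, Vikram, Briar, Xiulan, Ulla, Erik, and Pieter each take €56,000; Thandi's €56,000 share passes to Thandi's issue.
Thandi's share (€56,000) passes entirely to Liesel.

Ualani receives €56,000.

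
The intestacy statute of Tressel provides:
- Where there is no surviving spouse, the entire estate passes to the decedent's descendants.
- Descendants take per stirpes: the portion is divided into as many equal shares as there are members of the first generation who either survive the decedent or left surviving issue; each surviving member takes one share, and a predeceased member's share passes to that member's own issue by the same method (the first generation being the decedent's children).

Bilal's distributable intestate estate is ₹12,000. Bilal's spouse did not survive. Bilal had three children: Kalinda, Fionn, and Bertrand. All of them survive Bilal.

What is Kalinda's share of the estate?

Kalinda receives ₹4,000.

The entire ₹12,000 passes to the descendants.
That amount (₹12,000) is divided into 3 shares of ₹4,000: Kalinda, Fionn, and Bertrand each take ₹4,000.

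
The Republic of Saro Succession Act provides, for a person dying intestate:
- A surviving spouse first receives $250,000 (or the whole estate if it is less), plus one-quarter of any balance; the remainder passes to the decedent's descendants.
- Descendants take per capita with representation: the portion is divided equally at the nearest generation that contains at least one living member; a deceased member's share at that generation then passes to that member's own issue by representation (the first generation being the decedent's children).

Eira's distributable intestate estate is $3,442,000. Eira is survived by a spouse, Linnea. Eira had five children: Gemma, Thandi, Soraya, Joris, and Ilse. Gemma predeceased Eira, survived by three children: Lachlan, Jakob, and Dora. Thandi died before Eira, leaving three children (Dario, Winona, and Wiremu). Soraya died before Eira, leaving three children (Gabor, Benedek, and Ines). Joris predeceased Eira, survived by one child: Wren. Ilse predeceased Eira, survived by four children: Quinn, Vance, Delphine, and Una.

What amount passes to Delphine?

Delphine receives $171,000.

Linnea first takes $250,000, leaving a balance of $3,192,000. Linnea then takes one-quarter of the balance ($798,000), for a total of $1,048,000. The remaining $2,394,000 passes to the descendants.
No child survives, so the initial division is made at the grandchildren's generation.
The descendants' portion ($2,394,000) is divided into 14 shares of $171,000: Lachlan, Jakob, Dora, Dario, Winona, Wiremu, Gabor, Benedek, Ines, Wren, Quinn, Vance, Delphine, and Una each take $171,000.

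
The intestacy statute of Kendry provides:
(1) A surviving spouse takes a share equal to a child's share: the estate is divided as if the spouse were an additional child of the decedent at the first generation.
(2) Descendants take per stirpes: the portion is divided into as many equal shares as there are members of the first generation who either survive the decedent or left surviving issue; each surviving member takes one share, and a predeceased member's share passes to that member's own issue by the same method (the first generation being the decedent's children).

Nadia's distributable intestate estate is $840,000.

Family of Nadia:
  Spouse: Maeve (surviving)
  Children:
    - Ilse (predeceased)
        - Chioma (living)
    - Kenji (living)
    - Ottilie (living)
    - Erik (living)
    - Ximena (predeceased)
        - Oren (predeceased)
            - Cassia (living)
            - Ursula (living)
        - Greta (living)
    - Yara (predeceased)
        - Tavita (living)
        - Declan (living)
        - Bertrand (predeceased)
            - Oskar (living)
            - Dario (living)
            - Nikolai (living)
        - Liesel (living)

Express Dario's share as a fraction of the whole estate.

Dario receives 1/84 of the estate.

The spouse counts as an additional share at the children's level, so there are 7 primary shares of $120,000. Maeve takes one such share ($120,000).
The children's combined portion ($720,000) is divided into 6 shares of $120,000: Kenji, Ottilie, and Erik each take $120,000; Ilse's $120,000 share passes to Ilse's issue; Ximena's $120,000 share passes to Ximena's issue; Yara's $120,000 share passes to Yara's issue.
Ilse's share ($120,000) passes entirely to Chioma.
Ximena's share ($120,000) is divided into 2 shares of $60,000: Greta takes $60,000; Oren's $60,000 share passes to Oren's issue.
Oren's share ($60,000) is divided into 2 shares of $30,000: Cassia and Ursula each take $30,000.
Yara's share ($120,000) is divided into 4 shares of $30,000: Tavita, Declan, and Liesel each take $30,000; Bertrand's $30,000 share passes to Bertrand's issue.
Bertrand's share ($30,000) is divided into 3 shares of $10,000: Oskar, Dario, and Nikolai each take $10,000.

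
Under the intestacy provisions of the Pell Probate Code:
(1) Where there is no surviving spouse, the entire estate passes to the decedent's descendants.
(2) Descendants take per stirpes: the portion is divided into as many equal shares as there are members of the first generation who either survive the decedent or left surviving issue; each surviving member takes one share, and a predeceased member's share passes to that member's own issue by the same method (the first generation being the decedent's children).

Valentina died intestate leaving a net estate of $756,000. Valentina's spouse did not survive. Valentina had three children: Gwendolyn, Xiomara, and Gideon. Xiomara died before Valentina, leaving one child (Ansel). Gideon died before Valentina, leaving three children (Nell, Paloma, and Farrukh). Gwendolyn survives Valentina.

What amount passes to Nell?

Nell receives $84,000.

The entire $756,000 passes to the descendants.
That amount ($756,000) is divided into 3 shares of $252,000: Gwendolyn takes $252,000; Xiomara's $252,000 share passes to Xiomara's issue; Gideon's $252,000 share passes to Gideon's issue.
Xiomara's share ($252,000) passes entirely to Ansel.
Gideon's share ($252,000) is divided into 3 shares of $84,000: Nell, Paloma, and Farrukh each take $84,000.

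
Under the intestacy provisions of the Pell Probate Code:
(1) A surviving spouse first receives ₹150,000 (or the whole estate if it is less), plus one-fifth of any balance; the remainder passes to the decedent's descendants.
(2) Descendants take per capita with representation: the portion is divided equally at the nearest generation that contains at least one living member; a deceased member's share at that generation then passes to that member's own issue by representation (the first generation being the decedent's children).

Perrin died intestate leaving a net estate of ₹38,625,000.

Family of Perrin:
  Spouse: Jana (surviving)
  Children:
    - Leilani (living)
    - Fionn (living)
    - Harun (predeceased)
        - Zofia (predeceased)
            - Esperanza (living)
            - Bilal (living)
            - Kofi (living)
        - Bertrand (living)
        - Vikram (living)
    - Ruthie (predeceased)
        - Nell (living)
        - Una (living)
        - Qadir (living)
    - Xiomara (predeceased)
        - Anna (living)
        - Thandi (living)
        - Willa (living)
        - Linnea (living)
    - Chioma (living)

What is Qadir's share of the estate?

Jana first takes ₹150,000, leaving a balance of ₹38,475,000. Jana then takes one-fifth of the balance (₹7,695,000), for a total of ₹7,845,000. The remaining ₹30,780,000 passes to the descendants.
The descendants' portion (₹30,780,000) is divided into 6 shares of ₹5,130,000: Leilani, Fionn, and Chioma each take ₹5,130,000; Harun's ₹5,130,000 share passes to Harun's issue; Ruthie's ₹5,130,000 share passes to Ruthie's issue; Xiomara's ₹5,130,000 share passes to Xiomara's issue.
Harun's share (₹5,130,000) is divided into 3 shares of ₹1,710,000: Bertrand and Vikram each take ₹1,710,000; Zofia's ₹1,710,000 share passes to Zofia's issue.
Zofia's share (₹1,710,000) is divided into 3 shares of ₹570,000: Esperanza, Bilal, and Kofi each take ₹570,000.
Ruthie's share (₹5,130,000) is divided into 3 shares of ₹1,710,000: Nell, Una, and Qadir each take ₹1,710,000.
Xiomara's share (₹5,130,000) is divided into 4 shares of ₹1,282,500: Anna, Thandi, Willa, and Linnea each take ₹1,282,500.

Qadir receives ₹1,710,000.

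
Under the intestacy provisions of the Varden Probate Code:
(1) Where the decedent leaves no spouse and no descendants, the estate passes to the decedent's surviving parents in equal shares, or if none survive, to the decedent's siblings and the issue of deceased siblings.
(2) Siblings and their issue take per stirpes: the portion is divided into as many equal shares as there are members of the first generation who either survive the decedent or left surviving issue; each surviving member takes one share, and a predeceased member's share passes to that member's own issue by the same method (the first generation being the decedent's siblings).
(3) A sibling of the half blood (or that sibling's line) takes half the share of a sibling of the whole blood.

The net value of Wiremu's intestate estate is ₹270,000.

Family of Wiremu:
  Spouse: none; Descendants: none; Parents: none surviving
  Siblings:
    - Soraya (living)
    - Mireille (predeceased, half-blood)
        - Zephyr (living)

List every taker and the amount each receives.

The entire ₹270,000 passes to the siblings and their issue.
Counting each half-blood sibling's line as half a unit, there are 3/2 units in ₹270,000, so one unit is ₹180,000. Whole-blood lines (Soraya) take ₹180,000 each; half-blood lines (Mireille) take ₹90,000 each.
Mireille's share (₹90,000) passes entirely to Zephyr.

Soraya: ₹180,000; Zephyr: ₹90,000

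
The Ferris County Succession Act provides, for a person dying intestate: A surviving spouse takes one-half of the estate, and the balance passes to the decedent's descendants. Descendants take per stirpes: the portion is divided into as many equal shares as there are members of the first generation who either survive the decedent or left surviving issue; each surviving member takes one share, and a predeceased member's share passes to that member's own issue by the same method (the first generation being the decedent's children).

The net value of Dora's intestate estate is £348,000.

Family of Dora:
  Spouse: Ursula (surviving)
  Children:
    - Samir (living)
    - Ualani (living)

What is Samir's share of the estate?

Ursula takes one-half of £348,000 = £174,000. The remaining £174,000 passes to the descendants.
The descendants' portion (£174,000) is divided into 2 shares of £87,000: Samir and Ualani each take £87,000.

Samir receives £87,000.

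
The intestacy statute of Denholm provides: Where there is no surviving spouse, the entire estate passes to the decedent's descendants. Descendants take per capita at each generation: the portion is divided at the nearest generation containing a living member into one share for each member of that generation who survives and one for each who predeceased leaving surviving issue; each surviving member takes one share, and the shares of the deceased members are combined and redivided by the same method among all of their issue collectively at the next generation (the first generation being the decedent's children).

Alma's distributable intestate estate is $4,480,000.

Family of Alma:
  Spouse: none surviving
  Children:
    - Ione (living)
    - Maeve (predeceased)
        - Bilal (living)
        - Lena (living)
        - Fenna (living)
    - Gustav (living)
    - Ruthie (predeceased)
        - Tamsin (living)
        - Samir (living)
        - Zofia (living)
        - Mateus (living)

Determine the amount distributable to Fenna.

Fenna receives $320,000.

The entire $4,480,000 passes to the descendants.
That amount ($4,480,000) is divided at the children's generation into 4 shares of $1,120,000. Ione and Gustav each take $1,120,000. The 2 shares of the deceased (Maeve and Ruthie) are combined into a pool of $2,240,000.
That pool ($2,240,000) is divided at the grandchildren's generation equally among Bilal, Lena, Fenna, Tamsin, Samir, Zofia, and Mateus: $320,000 each.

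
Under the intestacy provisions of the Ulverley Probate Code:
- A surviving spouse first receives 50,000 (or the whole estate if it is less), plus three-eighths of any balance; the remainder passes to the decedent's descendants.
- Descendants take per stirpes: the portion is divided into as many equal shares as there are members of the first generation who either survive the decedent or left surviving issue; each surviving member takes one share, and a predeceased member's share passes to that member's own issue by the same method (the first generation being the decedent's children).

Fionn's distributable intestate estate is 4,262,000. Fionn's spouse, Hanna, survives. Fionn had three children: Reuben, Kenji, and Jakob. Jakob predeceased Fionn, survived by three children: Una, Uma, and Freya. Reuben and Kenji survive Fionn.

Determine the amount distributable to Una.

Una receives 292,500.

Hanna first takes 50,000, leaving a balance of 4,212,000. Hanna then takes three-eighths of the balance (1,579,500), for a total of 1,629,500. The remaining 2,632,500 passes to the descendants.
The descendants' portion (2,632,500) is divided into 3 shares of 877,500: Reuben and Kenji each take 877,500; Jakob's 877,500 share passes to Jakob's issue.
Jakob's share (877,500) is divided into 3 shares of 292,500: Una, Uma, and Freya each take 292,500.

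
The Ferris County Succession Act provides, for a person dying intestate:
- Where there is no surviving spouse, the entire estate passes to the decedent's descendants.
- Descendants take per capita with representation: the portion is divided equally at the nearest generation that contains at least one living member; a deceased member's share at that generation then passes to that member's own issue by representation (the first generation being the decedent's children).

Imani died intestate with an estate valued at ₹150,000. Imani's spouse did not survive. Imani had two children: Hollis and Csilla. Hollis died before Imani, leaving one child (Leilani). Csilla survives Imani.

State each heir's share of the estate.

Leilani: ₹75,000; Csilla: ₹75,000

The entire ₹150,000 passes to the descendants.
That amount (₹150,000) is divided into 2 shares of ₹75,000: Csilla takes ₹75,000; Hollis's ₹75,000 share passes to Hollis's issue.
Hollis's share (₹75,000) passes entirely to Leilani.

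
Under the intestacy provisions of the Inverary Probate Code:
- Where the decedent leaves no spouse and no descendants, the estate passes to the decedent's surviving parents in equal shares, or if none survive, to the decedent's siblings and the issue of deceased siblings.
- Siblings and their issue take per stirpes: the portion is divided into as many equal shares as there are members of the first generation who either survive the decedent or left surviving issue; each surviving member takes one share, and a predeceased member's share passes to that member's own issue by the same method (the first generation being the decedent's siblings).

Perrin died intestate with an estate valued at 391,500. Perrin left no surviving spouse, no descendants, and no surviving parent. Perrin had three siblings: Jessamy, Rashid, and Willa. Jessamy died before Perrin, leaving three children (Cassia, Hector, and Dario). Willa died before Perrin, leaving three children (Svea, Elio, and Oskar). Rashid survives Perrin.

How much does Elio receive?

The entire 391,500 passes to the siblings and their issue.
That amount (391,500) is divided into 3 shares of 130,500: Rashid takes 130,500; Jessamy's 130,500 share passes to Jessamy's issue; Willa's 130,500 share passes to Willa's issue.
Jessamy's share (130,500) is divided into 3 shares of 43,500: Cassia, Hector, and Dario each take 43,500.
Willa's share (130,500) is divided into 3 shares of 43,500: Svea, Elio, and Oskar each take 43,500.

Elio receives 43,500.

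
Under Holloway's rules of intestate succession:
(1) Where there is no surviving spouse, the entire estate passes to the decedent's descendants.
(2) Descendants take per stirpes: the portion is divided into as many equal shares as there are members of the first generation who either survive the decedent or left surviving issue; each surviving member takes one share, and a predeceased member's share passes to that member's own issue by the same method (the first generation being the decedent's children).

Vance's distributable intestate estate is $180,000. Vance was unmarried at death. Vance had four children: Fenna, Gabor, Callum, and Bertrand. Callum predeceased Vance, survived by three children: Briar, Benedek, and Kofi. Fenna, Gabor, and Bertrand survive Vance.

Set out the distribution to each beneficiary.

Fenna: $45,000; Gabor: $45,000; Briar: $15,000; Benedek: $15,000; Kofi: $15,000; Bertrand: $45,000

The entire $180,000 passes to the descendants.
That amount ($180,000) is divided into 4 shares of $45,000: Fenna, Gabor, and Bertrand each take $45,000; Callum's $45,000 share passes to Callum's issue.
Callum's share ($45,000) is divided into 3 shares of $15,000: Briar, Benedek, and Kofi each take $15,000.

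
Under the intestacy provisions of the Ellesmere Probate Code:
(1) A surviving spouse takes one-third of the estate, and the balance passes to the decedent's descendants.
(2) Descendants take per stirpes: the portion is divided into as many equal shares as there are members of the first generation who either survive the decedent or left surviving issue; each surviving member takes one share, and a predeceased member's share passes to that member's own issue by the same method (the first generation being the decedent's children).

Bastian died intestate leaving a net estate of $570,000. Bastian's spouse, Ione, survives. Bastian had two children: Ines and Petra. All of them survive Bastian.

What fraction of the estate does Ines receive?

Ines receives 1/3 of the estate.

Ione takes one-third of $570,000 = $190,000. The remaining $380,000 passes to the descendants.
The descendants' portion ($380,000) is divided into 2 shares of $190,000: Ines and Petra each take $190,000.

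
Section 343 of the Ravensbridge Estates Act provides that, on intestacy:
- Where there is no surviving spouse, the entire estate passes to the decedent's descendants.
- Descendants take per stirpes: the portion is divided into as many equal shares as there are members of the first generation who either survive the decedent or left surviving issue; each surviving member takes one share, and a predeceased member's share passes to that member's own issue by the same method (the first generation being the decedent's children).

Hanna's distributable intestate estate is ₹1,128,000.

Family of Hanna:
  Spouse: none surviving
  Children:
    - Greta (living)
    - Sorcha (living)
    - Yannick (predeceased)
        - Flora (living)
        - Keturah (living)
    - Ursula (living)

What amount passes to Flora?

The entire ₹1,128,000 passes to the descendants.
That amount (₹1,128,000) is divided into 4 shares of ₹282,000: Greta, Sorcha, and Ursula each take ₹282,000; Yannick's ₹282,000 share passes to Yannick's issue.
Yannick's share (₹282,000) is divided into 2 shares of ₹141,000: Flora and Keturah each take ₹141,000.

Flora receives ₹141,000.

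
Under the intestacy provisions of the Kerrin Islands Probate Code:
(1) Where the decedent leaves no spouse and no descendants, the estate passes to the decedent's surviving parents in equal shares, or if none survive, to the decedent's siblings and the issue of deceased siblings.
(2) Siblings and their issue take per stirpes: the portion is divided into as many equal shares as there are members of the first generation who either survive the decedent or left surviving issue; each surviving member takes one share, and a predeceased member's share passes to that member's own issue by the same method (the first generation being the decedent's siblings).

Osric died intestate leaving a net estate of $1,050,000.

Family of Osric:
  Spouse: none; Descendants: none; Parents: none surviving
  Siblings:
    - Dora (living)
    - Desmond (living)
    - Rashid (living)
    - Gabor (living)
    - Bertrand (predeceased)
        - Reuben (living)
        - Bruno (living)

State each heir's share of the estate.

Dora: $210,000; Desmond: $210,000; Rashid: $210,000; Gabor: $210,000; Reuben: $105,000; Bruno: $105,000

The entire $1,050,000 passes to the siblings and their issue.
That amount ($1,050,000) is divided into 5 shares of $210,000: Dora, Desmond, Rashid, and Gabor each take $210,000; Bertrand's $210,000 share passes to Bertrand's issue.
Bertrand's share ($210,000) is divided into 2 shares of $105,000: Reuben and Bruno each take $105,000.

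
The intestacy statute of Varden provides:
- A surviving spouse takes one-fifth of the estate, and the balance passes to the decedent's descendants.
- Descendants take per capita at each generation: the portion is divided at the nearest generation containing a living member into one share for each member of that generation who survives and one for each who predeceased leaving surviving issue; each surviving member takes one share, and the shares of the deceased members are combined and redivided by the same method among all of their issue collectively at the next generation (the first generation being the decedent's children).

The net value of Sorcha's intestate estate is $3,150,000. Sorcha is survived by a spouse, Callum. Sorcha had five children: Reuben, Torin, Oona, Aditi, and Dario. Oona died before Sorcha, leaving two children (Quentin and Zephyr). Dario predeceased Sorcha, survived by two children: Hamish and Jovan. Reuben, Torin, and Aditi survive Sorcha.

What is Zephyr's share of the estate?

Zephyr receives $252,000.

Callum takes one-fifth of $3,150,000 = $630,000. The remaining $2,520,000 passes to the descendants.
The descendants' portion ($2,520,000) is divided at the children's generation into 5 shares of $504,000. Reuben, Torin, and Aditi each take $504,000. The 2 shares of the deceased (Oona and Dario) are combined into a pool of $1,008,000.
That pool ($1,008,000) is divided at the grandchildren's generation equally among Quentin, Zephyr, Hamish, and Jovan: $252,000 each.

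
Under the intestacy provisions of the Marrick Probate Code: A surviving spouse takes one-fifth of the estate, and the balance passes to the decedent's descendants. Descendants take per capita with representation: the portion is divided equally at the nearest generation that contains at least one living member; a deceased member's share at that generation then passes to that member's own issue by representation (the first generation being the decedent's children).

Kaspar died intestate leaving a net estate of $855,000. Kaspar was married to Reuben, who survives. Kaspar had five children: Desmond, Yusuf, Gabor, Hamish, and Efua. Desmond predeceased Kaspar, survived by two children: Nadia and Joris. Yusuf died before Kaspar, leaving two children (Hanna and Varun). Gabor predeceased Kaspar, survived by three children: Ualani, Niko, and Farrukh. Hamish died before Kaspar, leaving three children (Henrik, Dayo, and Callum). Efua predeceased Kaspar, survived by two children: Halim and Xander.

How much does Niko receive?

Niko receives $57,000.

Reuben takes one-fifth of $855,000 = $171,000. The remaining $684,000 passes to the descendants.
No child survives, so the initial division is made at the grandchildren's generation.
The descendants' portion ($684,000) is divided into 12 shares of $57,000: Nadia, Joris, Hanna, Varun, Ualani, Niko, Farrukh, Henrik, Dayo, Callum, Halim, and Xander each take $57,000.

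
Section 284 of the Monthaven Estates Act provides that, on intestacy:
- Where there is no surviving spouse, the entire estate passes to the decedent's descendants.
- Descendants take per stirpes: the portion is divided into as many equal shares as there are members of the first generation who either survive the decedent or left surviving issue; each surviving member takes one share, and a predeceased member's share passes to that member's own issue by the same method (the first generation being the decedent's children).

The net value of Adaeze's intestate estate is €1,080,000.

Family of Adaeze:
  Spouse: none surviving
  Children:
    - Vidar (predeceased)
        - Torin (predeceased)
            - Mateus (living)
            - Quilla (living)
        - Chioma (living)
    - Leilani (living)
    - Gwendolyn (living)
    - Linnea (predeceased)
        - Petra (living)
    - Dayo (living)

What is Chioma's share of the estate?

Chioma receives €108,000.

The entire €1,080,000 passes to the descendants.
That amount (€1,080,000) is divided into 5 shares of €216,000: Leilani, Gwendolyn, and Dayo each take €216,000; Vidar's €216,000 share passes to Vidar's issue; Linnea's €216,000 share passes to Linnea's issue.
Vidar's share (€216,000) is divided into 2 shares of €108,000: Chioma takes €108,000; Torin's €108,000 share passes to Torin's issue.
Torin's share (€108,000) is divided into 2 shares of €54,000: Mateus and Quilla each take €54,000.
Linnea's share (€216,000) passes entirely to Petra.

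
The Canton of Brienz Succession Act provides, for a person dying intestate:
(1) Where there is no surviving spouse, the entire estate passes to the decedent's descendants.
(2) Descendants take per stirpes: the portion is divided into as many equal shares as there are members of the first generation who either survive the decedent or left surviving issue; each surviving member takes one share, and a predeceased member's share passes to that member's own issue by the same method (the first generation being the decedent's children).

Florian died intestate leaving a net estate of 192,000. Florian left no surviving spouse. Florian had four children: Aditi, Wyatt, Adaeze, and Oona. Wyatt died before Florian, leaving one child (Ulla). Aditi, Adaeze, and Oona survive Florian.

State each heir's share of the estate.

The entire 192,000 passes to the descendants.
That amount (192,000) is divided into 4 shares of 48,000: Aditi, Adaeze, and Oona each take 48,000; Wyatt's 48,000 share passes to Wyatt's issue.
Wyatt's share (48,000) passes entirely to Ulla.

Aditi: 48,000; Ulla: 48,000; Adaeze: 48,000; Oona: 48,000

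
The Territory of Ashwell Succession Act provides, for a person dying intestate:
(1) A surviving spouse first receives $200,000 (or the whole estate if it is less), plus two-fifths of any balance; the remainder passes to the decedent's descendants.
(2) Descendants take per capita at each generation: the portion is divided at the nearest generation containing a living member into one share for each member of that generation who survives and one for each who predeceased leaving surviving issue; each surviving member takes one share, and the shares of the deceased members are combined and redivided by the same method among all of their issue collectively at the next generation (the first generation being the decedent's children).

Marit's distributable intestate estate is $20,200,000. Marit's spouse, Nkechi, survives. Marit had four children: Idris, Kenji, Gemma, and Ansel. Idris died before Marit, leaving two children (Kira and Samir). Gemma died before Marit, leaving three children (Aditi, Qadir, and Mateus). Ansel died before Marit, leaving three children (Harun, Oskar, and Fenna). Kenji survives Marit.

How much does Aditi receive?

Aditi receives $1,125,000.

Nkechi first takes $200,000, leaving a balance of $20,000,000. Nkechi then takes two-fifths of the balance ($8,000,000), for a total of $8,200,000. The remaining $12,000,000 passes to the descendants.
The descendants' portion ($12,000,000) is divided at the children's generation into 4 shares of $3,000,000. Kenji takes $3,000,000. The 3 shares of the deceased (Idris, Gemma, and Ansel) are combined into a pool of $9,000,000.
That pool ($9,000,000) is divided at the grandchildren's generation equally among Kira, Samir, Aditi, Qadir, Mateus, Harun, Oskar, and Fenna: $1,125,000 each.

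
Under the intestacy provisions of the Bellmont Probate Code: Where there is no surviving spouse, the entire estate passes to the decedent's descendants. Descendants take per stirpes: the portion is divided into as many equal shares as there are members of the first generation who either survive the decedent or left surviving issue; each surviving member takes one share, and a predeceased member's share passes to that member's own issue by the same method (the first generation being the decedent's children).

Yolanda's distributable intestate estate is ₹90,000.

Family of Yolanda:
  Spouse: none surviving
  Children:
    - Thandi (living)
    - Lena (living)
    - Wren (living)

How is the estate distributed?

The entire ₹90,000 passes to the descendants.
That amount (₹90,000) is divided into 3 shares of ₹30,000: Thandi, Lena, and Wren each take ₹30,000.

Thandi: ₹30,000; Lena: ₹30,000; Wren: ₹30,000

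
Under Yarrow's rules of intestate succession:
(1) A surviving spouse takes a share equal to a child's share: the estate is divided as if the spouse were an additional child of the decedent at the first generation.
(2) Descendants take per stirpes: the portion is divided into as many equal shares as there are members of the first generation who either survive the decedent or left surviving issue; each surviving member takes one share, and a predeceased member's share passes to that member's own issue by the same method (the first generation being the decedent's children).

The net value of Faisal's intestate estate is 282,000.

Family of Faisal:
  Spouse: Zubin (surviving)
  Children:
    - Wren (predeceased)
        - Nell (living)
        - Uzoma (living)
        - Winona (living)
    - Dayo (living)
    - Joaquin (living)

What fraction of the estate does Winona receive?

The spouse counts as an additional share at the children's level, so there are 4 primary shares of 70,500. Zubin takes one such share (70,500).
The children's combined portion (211,500) is divided into 3 shares of 70,500: Dayo and Joaquin each take 70,500; Wren's 70,500 share passes to Wren's issue.
Wren's share (70,500) is divided into 3 shares of 23,500: Nell, Uzoma, and Winona each take 23,500.

Winona receives 1/12 of the estate.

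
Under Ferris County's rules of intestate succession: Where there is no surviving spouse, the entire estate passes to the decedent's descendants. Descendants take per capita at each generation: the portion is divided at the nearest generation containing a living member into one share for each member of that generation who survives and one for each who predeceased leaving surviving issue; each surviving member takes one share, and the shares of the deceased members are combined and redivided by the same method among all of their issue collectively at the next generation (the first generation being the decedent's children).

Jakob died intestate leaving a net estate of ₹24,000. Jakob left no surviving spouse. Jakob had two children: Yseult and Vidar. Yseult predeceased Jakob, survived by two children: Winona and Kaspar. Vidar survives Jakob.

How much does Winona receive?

Winona receives ₹6,000.

The entire ₹24,000 passes to the descendants.
That amount (₹24,000) is divided at the children's generation into 2 shares of ₹12,000. Vidar takes ₹12,000. The remaining share for the deceased Yseult (₹12,000) is carried to the next generation.
That pool (₹12,000) is divided at the grandchildren's generation equally among Winona and Kaspar: ₹6,000 each.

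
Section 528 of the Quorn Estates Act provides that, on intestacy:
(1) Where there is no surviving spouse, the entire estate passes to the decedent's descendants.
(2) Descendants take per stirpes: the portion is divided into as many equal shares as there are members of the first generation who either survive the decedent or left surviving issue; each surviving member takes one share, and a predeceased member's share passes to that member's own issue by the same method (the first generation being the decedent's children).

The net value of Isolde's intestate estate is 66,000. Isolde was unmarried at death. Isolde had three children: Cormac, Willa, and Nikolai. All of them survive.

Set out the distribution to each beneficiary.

The entire 66,000 passes to the descendants.
That amount (66,000) is divided into 3 shares of 22,000: Cormac, Willa, and Nikolai each take 22,000.

Cormac: 22,000; Willa: 22,000; Nikolai: 22,000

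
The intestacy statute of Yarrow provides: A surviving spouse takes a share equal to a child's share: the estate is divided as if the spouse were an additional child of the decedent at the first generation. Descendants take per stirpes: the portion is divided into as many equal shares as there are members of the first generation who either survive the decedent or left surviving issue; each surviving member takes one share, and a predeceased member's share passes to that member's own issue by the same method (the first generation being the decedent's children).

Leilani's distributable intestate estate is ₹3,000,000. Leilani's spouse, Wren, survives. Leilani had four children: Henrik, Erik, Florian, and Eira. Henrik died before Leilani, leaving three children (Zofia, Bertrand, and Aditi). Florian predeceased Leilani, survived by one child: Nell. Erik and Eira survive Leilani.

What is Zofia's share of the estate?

Zofia receives ₹200,000.

The spouse counts as an additional share at the children's level, so there are 5 primary shares of ₹600,000. Wren takes one such share (₹600,000).
The children's combined portion (₹2,400,000) is divided into 4 shares of ₹600,000: Erik and Eira each take ₹600,000; Henrik's ₹600,000 share passes to Henrik's issue; Florian's ₹600,000 share passes to Florian's issue.
Henrik's share (₹600,000) is divided into 3 shares of ₹200,000: Zofia, Bertrand, and Aditi each take ₹200,000.
Florian's share (₹600,000) passes entirely to Nell.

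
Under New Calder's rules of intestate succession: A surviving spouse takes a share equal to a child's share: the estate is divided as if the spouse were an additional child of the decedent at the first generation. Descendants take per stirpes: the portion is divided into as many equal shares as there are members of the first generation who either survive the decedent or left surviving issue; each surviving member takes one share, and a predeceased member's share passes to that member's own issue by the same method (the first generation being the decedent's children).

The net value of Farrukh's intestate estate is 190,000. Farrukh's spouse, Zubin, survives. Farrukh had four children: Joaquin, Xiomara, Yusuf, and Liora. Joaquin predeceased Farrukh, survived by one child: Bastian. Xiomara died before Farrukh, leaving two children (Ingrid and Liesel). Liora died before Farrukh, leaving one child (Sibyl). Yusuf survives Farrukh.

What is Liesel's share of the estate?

Liesel receives 19,000.

The spouse counts as an additional share at the children's level, so there are 5 primary shares of 38,000. Zubin takes one such share (38,000).
The children's combined portion (152,000) is divided into 4 shares of 38,000: Yusuf takes 38,000; Joaquin's 38,000 share passes to Joaquin's issue; Xiomara's 38,000 share passes to Xiomara's issue; Liora's 38,000 share passes to Liora's issue.
Joaquin's share (38,000) passes entirely to Bastian.
Xiomara's share (38,000) is divided into 2 shares of 19,000: Ingrid and Liesel each take 19,000.
Liora's share (38,000) passes entirely to Sibyl.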